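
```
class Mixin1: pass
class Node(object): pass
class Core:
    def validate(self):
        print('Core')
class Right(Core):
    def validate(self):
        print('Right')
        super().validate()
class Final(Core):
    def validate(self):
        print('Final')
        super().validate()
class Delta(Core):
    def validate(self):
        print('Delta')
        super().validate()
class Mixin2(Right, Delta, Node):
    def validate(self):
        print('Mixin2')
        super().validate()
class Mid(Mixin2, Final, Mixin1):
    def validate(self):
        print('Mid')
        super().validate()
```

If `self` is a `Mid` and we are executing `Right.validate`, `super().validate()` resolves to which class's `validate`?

L[Mid] = Mid + merge(L[Mixin2], L[Final], L[Mixin1], [Mixin2 Final Mixin1])
  take Mixin2:  [Mixin2 Right Delta Core Node object] + [Final Core object] + [Mixin1 object] + [Mixin2 Final Mixin1]
  take Right:  [Right Delta Core Node object] + [Final Core object] + [Mixin1 object] + [Final Mixin1]
  take Delta:  [Delta Core Node object] + [Final Core object] + [Mixin1 object] + [Final Mixin1]
  take Final:  [Core Node object] + [Final Core object] + [Mixin1 object] + [Final Mixin1]
  take Core:  [Core Node object] + [Core object] + [Mixin1 object] + [Mixin1]
  take Node:  [Node object] + [object] + [Mixin1 object] + [Mixin1]
  take Mixin1:  [object] + [object] + [Mixin1 object] + [Mixin1]
  take object:  [object] + [object] + [object]
MRO: Mid Mixin2 Right Delta Final Core Node Mixin1 object
super() in Right.validate on a Mid instance goes to the class after Right in Mid's MRO: Delta.

Delta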